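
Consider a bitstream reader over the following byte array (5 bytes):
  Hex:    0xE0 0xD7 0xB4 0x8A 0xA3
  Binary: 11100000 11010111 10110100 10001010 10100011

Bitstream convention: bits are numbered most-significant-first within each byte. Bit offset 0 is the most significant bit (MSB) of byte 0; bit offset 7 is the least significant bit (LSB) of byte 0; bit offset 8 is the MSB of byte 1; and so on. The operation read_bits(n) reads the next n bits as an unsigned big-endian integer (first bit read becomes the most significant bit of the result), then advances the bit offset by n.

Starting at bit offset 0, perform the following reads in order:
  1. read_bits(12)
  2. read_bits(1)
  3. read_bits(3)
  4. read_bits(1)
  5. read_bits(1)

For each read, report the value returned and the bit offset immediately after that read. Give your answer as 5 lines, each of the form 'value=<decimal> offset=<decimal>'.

Answer: value=3597 offset=12
value=0 offset=13
value=7 offset=16
value=1 offset=17
value=0 offset=18

Derivation:
Read 1: bits[0:12] width=12 -> value=3597 (bin 111000001101); offset now 12 = byte 1 bit 4; 28 bits remain
Read 2: bits[12:13] width=1 -> value=0 (bin 0); offset now 13 = byte 1 bit 5; 27 bits remain
Read 3: bits[13:16] width=3 -> value=7 (bin 111); offset now 16 = byte 2 bit 0; 24 bits remain
Read 4: bits[16:17] width=1 -> value=1 (bin 1); offset now 17 = byte 2 bit 1; 23 bits remain
Read 5: bits[17:18] width=1 -> value=0 (bin 0); offset now 18 = byte 2 bit 2; 22 bits remain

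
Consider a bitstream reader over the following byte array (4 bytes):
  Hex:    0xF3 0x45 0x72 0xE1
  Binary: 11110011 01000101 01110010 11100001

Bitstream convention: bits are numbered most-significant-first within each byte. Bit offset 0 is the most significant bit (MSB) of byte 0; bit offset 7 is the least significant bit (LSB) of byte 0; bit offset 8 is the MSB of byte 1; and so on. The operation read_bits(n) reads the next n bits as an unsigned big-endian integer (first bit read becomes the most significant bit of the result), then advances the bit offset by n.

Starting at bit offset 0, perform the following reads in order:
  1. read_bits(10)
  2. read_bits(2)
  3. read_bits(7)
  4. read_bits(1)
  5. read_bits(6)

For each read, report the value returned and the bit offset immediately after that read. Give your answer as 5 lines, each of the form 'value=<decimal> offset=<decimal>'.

Answer: value=973 offset=10
value=0 offset=12
value=43 offset=19
value=1 offset=20
value=11 offset=26

Derivation:
Read 1: bits[0:10] width=10 -> value=973 (bin 1111001101); offset now 10 = byte 1 bit 2; 22 bits remain
Read 2: bits[10:12] width=2 -> value=0 (bin 00); offset now 12 = byte 1 bit 4; 20 bits remain
Read 3: bits[12:19] width=7 -> value=43 (bin 0101011); offset now 19 = byte 2 bit 3; 13 bits remain
Read 4: bits[19:20] width=1 -> value=1 (bin 1); offset now 20 = byte 2 bit 4; 12 bits remain
Read 5: bits[20:26] width=6 -> value=11 (bin 001011); offset now 26 = byte 3 bit 2; 6 bits remain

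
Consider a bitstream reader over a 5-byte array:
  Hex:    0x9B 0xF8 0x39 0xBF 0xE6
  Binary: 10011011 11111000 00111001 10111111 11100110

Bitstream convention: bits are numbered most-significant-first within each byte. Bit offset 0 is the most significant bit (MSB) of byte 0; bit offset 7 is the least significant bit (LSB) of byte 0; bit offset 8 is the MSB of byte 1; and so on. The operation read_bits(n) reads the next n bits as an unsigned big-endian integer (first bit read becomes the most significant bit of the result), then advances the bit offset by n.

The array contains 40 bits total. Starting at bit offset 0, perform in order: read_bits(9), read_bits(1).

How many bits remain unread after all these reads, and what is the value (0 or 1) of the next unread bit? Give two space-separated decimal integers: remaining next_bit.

Answer: 30 1

Derivation:
Read 1: bits[0:9] width=9 -> value=311 (bin 100110111); offset now 9 = byte 1 bit 1; 31 bits remain
Read 2: bits[9:10] width=1 -> value=1 (bin 1); offset now 10 = byte 1 bit 2; 30 bits remain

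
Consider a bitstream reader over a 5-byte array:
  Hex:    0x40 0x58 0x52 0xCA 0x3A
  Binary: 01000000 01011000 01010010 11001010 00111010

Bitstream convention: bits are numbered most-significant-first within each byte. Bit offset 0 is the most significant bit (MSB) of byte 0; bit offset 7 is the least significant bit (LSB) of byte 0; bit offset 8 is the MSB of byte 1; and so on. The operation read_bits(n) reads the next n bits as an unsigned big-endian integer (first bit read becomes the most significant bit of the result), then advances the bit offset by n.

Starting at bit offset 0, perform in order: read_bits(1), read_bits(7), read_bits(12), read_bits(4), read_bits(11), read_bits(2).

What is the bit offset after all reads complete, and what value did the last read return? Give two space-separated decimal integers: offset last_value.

Answer: 37 3

Derivation:
Read 1: bits[0:1] width=1 -> value=0 (bin 0); offset now 1 = byte 0 bit 1; 39 bits remain
Read 2: bits[1:8] width=7 -> value=64 (bin 1000000); offset now 8 = byte 1 bit 0; 32 bits remain
Read 3: bits[8:20] width=12 -> value=1413 (bin 010110000101); offset now 20 = byte 2 bit 4; 20 bits remain
Read 4: bits[20:24] width=4 -> value=2 (bin 0010); offset now 24 = byte 3 bit 0; 16 bits remain
Read 5: bits[24:35] width=11 -> value=1617 (bin 11001010001); offset now 35 = byte 4 bit 3; 5 bits remain
Read 6: bits[35:37] width=2 -> value=3 (bin 11); offset now 37 = byte 4 bit 5; 3 bits remain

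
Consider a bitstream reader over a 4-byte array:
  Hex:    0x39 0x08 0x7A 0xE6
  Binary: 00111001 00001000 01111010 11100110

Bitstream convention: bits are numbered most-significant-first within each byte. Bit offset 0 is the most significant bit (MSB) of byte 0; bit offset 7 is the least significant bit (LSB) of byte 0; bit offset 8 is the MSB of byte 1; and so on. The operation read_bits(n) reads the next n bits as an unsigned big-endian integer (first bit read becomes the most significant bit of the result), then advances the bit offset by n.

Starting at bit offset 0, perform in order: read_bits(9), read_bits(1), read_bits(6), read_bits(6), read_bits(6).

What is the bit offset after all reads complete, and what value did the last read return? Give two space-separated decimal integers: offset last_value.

Answer: 28 46

Derivation:
Read 1: bits[0:9] width=9 -> value=114 (bin 001110010); offset now 9 = byte 1 bit 1; 23 bits remain
Read 2: bits[9:10] width=1 -> value=0 (bin 0); offset now 10 = byte 1 bit 2; 22 bits remain
Read 3: bits[10:16] width=6 -> value=8 (bin 001000); offset now 16 = byte 2 bit 0; 16 bits remain
Read 4: bits[16:22] width=6 -> value=30 (bin 011110); offset now 22 = byte 2 bit 6; 10 bits remain
Read 5: bits[22:28] width=6 -> value=46 (bin 101110); offset now 28 = byte 3 bit 4; 4 bits remain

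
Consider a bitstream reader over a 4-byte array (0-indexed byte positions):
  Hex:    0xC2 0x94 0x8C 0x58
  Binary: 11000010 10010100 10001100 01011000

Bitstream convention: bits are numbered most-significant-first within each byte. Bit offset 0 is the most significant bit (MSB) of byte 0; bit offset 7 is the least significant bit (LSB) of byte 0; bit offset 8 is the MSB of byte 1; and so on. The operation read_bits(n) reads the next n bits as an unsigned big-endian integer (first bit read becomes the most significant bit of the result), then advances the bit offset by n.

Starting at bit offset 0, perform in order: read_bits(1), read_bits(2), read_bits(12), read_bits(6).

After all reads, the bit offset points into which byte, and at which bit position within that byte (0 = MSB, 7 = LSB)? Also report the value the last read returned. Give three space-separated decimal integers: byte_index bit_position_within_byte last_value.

Read 1: bits[0:1] width=1 -> value=1 (bin 1); offset now 1 = byte 0 bit 1; 31 bits remain
Read 2: bits[1:3] width=2 -> value=2 (bin 10); offset now 3 = byte 0 bit 3; 29 bits remain
Read 3: bits[3:15] width=12 -> value=330 (bin 000101001010); offset now 15 = byte 1 bit 7; 17 bits remain
Read 4: bits[15:21] width=6 -> value=17 (bin 010001); offset now 21 = byte 2 bit 5; 11 bits remain

Answer: 2 5 17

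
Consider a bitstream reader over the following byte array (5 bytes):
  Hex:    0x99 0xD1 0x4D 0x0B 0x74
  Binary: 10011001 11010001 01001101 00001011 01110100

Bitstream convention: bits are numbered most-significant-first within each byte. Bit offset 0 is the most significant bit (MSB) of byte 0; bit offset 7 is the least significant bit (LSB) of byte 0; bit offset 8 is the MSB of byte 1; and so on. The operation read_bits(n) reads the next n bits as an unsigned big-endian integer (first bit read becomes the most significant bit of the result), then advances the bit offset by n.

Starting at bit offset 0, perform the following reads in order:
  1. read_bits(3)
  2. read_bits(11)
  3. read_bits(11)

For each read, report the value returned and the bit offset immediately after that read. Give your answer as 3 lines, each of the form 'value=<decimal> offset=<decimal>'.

Read 1: bits[0:3] width=3 -> value=4 (bin 100); offset now 3 = byte 0 bit 3; 37 bits remain
Read 2: bits[3:14] width=11 -> value=1652 (bin 11001110100); offset now 14 = byte 1 bit 6; 26 bits remain
Read 3: bits[14:25] width=11 -> value=666 (bin 01010011010); offset now 25 = byte 3 bit 1; 15 bits remain

Answer: value=4 offset=3
value=1652 offset=14
value=666 offset=25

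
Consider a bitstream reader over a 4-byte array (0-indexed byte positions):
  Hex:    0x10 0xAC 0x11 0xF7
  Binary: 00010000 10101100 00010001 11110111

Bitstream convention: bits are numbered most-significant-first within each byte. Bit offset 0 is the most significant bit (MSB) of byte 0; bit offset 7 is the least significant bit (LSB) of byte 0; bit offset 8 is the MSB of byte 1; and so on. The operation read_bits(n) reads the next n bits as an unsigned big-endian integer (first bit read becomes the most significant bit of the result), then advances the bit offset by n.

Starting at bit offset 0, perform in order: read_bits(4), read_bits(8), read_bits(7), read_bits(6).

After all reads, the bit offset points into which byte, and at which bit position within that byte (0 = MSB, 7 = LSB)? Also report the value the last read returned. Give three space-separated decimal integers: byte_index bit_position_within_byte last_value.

Answer: 3 1 35

Derivation:
Read 1: bits[0:4] width=4 -> value=1 (bin 0001); offset now 4 = byte 0 bit 4; 28 bits remain
Read 2: bits[4:12] width=8 -> value=10 (bin 00001010); offset now 12 = byte 1 bit 4; 20 bits remain
Read 3: bits[12:19] width=7 -> value=96 (bin 1100000); offset now 19 = byte 2 bit 3; 13 bits remain
Read 4: bits[19:25] width=6 -> value=35 (bin 100011); offset now 25 = byte 3 bit 1; 7 bits remain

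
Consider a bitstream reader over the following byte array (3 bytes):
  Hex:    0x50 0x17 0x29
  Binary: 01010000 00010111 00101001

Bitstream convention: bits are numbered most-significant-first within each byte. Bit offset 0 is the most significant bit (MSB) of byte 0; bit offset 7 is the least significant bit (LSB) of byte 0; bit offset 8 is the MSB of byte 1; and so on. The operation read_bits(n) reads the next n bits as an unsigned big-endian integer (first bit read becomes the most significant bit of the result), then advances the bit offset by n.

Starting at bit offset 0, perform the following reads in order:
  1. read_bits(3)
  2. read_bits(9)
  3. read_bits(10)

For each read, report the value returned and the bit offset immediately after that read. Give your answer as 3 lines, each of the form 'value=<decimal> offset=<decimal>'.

Read 1: bits[0:3] width=3 -> value=2 (bin 010); offset now 3 = byte 0 bit 3; 21 bits remain
Read 2: bits[3:12] width=9 -> value=257 (bin 100000001); offset now 12 = byte 1 bit 4; 12 bits remain
Read 3: bits[12:22] width=10 -> value=458 (bin 0111001010); offset now 22 = byte 2 bit 6; 2 bits remain

Answer: value=2 offset=3
value=257 offset=12
value=458 offset=22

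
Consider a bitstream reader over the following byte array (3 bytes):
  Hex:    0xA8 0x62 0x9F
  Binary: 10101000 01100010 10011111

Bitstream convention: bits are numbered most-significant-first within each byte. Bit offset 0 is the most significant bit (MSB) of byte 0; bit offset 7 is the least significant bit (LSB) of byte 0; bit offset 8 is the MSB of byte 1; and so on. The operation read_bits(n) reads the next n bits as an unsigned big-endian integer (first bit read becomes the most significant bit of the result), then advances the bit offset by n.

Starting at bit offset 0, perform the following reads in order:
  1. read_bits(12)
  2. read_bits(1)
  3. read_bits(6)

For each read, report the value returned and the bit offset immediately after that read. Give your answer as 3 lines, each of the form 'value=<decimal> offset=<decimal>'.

Read 1: bits[0:12] width=12 -> value=2694 (bin 101010000110); offset now 12 = byte 1 bit 4; 12 bits remain
Read 2: bits[12:13] width=1 -> value=0 (bin 0); offset now 13 = byte 1 bit 5; 11 bits remain
Read 3: bits[13:19] width=6 -> value=20 (bin 010100); offset now 19 = byte 2 bit 3; 5 bits remain

Answer: value=2694 offset=12
value=0 offset=13
value=20 offset=19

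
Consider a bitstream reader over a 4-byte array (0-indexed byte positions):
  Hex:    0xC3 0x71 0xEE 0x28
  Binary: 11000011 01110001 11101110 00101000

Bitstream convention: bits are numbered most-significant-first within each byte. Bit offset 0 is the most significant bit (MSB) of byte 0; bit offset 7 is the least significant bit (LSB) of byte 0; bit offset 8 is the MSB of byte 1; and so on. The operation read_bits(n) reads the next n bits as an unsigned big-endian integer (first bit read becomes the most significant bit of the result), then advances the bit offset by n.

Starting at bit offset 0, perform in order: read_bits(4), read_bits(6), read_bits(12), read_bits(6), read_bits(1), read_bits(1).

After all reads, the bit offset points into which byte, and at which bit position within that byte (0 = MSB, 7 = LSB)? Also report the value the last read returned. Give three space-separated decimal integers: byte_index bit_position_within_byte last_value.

Answer: 3 6 0

Derivation:
Read 1: bits[0:4] width=4 -> value=12 (bin 1100); offset now 4 = byte 0 bit 4; 28 bits remain
Read 2: bits[4:10] width=6 -> value=13 (bin 001101); offset now 10 = byte 1 bit 2; 22 bits remain
Read 3: bits[10:22] width=12 -> value=3195 (bin 110001111011); offset now 22 = byte 2 bit 6; 10 bits remain
Read 4: bits[22:28] width=6 -> value=34 (bin 100010); offset now 28 = byte 3 bit 4; 4 bits remain
Read 5: bits[28:29] width=1 -> value=1 (bin 1); offset now 29 = byte 3 bit 5; 3 bits remain
Read 6: bits[29:30] width=1 -> value=0 (bin 0); offset now 30 = byte 3 bit 6; 2 bits remain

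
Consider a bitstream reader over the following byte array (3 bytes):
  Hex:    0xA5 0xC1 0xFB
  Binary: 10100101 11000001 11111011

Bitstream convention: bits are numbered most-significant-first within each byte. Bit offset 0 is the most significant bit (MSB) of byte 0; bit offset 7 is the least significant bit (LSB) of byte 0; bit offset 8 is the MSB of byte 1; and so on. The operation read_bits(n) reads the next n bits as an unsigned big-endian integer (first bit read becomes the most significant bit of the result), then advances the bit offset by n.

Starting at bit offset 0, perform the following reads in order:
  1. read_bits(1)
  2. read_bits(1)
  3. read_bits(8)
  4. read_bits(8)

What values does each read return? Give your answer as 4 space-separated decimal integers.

Read 1: bits[0:1] width=1 -> value=1 (bin 1); offset now 1 = byte 0 bit 1; 23 bits remain
Read 2: bits[1:2] width=1 -> value=0 (bin 0); offset now 2 = byte 0 bit 2; 22 bits remain
Read 3: bits[2:10] width=8 -> value=151 (bin 10010111); offset now 10 = byte 1 bit 2; 14 bits remain
Read 4: bits[10:18] width=8 -> value=7 (bin 00000111); offset now 18 = byte 2 bit 2; 6 bits remain

Answer: 1 0 151 7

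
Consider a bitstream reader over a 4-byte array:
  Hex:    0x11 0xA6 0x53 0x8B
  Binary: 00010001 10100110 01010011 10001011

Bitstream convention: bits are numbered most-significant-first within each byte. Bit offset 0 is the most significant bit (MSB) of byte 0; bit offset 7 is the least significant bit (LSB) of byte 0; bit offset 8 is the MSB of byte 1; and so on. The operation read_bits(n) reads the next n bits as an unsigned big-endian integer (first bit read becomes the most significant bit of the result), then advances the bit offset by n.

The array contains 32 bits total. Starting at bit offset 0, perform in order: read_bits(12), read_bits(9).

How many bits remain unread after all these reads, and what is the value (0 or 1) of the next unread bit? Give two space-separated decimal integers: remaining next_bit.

Read 1: bits[0:12] width=12 -> value=282 (bin 000100011010); offset now 12 = byte 1 bit 4; 20 bits remain
Read 2: bits[12:21] width=9 -> value=202 (bin 011001010); offset now 21 = byte 2 bit 5; 11 bits remain

Answer: 11 0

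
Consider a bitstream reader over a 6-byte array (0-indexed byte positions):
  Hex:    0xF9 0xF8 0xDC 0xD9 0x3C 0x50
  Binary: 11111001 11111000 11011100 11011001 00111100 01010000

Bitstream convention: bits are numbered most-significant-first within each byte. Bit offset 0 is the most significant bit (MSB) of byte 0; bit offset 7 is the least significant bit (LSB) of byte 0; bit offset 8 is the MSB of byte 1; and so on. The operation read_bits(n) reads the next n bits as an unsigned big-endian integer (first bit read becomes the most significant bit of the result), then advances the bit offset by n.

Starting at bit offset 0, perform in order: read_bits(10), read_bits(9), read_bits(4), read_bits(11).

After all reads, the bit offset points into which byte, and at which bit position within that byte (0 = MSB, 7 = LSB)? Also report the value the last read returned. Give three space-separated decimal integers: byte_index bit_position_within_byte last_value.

Answer: 4 2 868

Derivation:
Read 1: bits[0:10] width=10 -> value=999 (bin 1111100111); offset now 10 = byte 1 bit 2; 38 bits remain
Read 2: bits[10:19] width=9 -> value=454 (bin 111000110); offset now 19 = byte 2 bit 3; 29 bits remain
Read 3: bits[19:23] width=4 -> value=14 (bin 1110); offset now 23 = byte 2 bit 7; 25 bits remain
Read 4: bits[23:34] width=11 -> value=868 (bin 01101100100); offset now 34 = byte 4 bit 2; 14 bits remain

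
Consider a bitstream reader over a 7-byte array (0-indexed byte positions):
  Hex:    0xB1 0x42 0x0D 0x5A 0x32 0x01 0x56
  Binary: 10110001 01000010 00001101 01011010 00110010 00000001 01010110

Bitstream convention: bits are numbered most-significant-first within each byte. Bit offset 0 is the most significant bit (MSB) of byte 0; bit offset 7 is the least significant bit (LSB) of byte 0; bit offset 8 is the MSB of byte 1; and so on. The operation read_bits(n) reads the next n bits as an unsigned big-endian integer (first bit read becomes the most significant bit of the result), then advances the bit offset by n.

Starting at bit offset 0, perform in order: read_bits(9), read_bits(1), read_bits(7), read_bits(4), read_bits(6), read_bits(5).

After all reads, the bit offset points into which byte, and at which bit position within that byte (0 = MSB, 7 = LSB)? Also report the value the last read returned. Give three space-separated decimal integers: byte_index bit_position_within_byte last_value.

Read 1: bits[0:9] width=9 -> value=354 (bin 101100010); offset now 9 = byte 1 bit 1; 47 bits remain
Read 2: bits[9:10] width=1 -> value=1 (bin 1); offset now 10 = byte 1 bit 2; 46 bits remain
Read 3: bits[10:17] width=7 -> value=4 (bin 0000100); offset now 17 = byte 2 bit 1; 39 bits remain
Read 4: bits[17:21] width=4 -> value=1 (bin 0001); offset now 21 = byte 2 bit 5; 35 bits remain
Read 5: bits[21:27] width=6 -> value=42 (bin 101010); offset now 27 = byte 3 bit 3; 29 bits remain
Read 6: bits[27:32] width=5 -> value=26 (bin 11010); offset now 32 = byte 4 bit 0; 24 bits remain

Answer: 4 0 26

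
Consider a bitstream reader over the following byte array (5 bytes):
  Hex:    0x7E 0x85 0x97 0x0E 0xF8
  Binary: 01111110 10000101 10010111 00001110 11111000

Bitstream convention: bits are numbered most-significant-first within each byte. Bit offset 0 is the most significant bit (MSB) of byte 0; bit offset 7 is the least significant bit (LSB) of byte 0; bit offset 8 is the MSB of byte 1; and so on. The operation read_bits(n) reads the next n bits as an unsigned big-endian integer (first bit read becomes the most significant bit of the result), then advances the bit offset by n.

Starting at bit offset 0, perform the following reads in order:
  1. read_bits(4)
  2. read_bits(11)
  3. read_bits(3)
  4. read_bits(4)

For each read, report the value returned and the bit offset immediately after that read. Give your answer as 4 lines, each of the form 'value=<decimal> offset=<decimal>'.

Answer: value=7 offset=4
value=1858 offset=15
value=6 offset=18
value=5 offset=22

Derivation:
Read 1: bits[0:4] width=4 -> value=7 (bin 0111); offset now 4 = byte 0 bit 4; 36 bits remain
Read 2: bits[4:15] width=11 -> value=1858 (bin 11101000010); offset now 15 = byte 1 bit 7; 25 bits remain
Read 3: bits[15:18] width=3 -> value=6 (bin 110); offset now 18 = byte 2 bit 2; 22 bits remain
Read 4: bits[18:22] width=4 -> value=5 (bin 0101); offset now 22 = byte 2 bit 6; 18 bits remain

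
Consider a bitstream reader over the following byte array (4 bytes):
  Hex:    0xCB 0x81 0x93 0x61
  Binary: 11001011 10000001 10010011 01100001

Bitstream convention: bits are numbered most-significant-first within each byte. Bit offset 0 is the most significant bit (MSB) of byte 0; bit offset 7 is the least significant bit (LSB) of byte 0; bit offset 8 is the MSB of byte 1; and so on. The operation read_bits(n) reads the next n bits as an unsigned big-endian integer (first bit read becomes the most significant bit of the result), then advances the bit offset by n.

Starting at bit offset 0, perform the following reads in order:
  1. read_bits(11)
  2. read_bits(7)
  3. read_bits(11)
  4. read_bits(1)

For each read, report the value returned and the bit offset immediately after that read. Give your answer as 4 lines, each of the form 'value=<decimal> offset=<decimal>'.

Answer: value=1628 offset=11
value=6 offset=18
value=620 offset=29
value=0 offset=30

Derivation:
Read 1: bits[0:11] width=11 -> value=1628 (bin 11001011100); offset now 11 = byte 1 bit 3; 21 bits remain
Read 2: bits[11:18] width=7 -> value=6 (bin 0000110); offset now 18 = byte 2 bit 2; 14 bits remain
Read 3: bits[18:29] width=11 -> value=620 (bin 01001101100); offset now 29 = byte 3 bit 5; 3 bits remain
Read 4: bits[29:30] width=1 -> value=0 (bin 0); offset now 30 = byte 3 bit 6; 2 bits remain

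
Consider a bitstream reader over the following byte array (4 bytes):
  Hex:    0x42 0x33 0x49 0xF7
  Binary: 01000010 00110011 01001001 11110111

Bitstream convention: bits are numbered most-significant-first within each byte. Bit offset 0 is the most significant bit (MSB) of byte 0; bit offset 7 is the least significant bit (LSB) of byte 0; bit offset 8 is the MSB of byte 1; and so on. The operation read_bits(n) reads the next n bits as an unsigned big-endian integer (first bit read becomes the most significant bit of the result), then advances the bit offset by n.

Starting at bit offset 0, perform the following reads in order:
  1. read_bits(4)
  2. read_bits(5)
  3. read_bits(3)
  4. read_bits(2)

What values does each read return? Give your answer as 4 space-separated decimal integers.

Read 1: bits[0:4] width=4 -> value=4 (bin 0100); offset now 4 = byte 0 bit 4; 28 bits remain
Read 2: bits[4:9] width=5 -> value=4 (bin 00100); offset now 9 = byte 1 bit 1; 23 bits remain
Read 3: bits[9:12] width=3 -> value=3 (bin 011); offset now 12 = byte 1 bit 4; 20 bits remain
Read 4: bits[12:14] width=2 -> value=0 (bin 00); offset now 14 = byte 1 bit 6; 18 bits remain

Answer: 4 4 3 0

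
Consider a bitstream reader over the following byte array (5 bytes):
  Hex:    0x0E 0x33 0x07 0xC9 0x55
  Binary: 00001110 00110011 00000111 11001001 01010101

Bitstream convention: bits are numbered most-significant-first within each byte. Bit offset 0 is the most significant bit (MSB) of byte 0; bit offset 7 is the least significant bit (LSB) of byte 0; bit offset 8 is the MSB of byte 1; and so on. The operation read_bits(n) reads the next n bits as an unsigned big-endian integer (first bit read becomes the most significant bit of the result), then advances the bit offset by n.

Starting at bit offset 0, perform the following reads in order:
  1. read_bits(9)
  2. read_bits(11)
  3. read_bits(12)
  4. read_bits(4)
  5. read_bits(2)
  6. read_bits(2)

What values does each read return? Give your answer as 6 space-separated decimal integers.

Read 1: bits[0:9] width=9 -> value=28 (bin 000011100); offset now 9 = byte 1 bit 1; 31 bits remain
Read 2: bits[9:20] width=11 -> value=816 (bin 01100110000); offset now 20 = byte 2 bit 4; 20 bits remain
Read 3: bits[20:32] width=12 -> value=1993 (bin 011111001001); offset now 32 = byte 4 bit 0; 8 bits remain
Read 4: bits[32:36] width=4 -> value=5 (bin 0101); offset now 36 = byte 4 bit 4; 4 bits remain
Read 5: bits[36:38] width=2 -> value=1 (bin 01); offset now 38 = byte 4 bit 6; 2 bits remain
Read 6: bits[38:40] width=2 -> value=1 (bin 01); offset now 40 = byte 5 bit 0; 0 bits remain

Answer: 28 816 1993 5 1 1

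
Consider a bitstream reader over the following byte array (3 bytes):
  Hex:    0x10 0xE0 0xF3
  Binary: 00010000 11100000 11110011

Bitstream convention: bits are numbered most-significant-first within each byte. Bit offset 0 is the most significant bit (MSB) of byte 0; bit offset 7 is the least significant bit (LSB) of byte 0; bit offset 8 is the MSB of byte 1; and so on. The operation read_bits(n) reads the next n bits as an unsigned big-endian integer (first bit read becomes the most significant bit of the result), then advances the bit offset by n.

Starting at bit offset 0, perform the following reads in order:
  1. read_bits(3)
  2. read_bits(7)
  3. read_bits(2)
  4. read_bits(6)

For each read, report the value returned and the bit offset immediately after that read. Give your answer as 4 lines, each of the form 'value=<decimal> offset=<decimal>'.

Read 1: bits[0:3] width=3 -> value=0 (bin 000); offset now 3 = byte 0 bit 3; 21 bits remain
Read 2: bits[3:10] width=7 -> value=67 (bin 1000011); offset now 10 = byte 1 bit 2; 14 bits remain
Read 3: bits[10:12] width=2 -> value=2 (bin 10); offset now 12 = byte 1 bit 4; 12 bits remain
Read 4: bits[12:18] width=6 -> value=3 (bin 000011); offset now 18 = byte 2 bit 2; 6 bits remain

Answer: value=0 offset=3
value=67 offset=10
value=2 offset=12
value=3 offset=18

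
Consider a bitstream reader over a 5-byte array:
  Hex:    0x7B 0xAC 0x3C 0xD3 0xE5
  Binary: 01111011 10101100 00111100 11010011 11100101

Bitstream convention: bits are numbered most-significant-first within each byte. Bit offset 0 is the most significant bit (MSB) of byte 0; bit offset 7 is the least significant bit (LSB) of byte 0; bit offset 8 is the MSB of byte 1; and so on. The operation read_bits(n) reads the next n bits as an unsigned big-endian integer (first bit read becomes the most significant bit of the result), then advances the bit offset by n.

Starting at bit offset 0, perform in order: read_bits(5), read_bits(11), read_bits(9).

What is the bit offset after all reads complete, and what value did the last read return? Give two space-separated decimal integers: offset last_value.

Read 1: bits[0:5] width=5 -> value=15 (bin 01111); offset now 5 = byte 0 bit 5; 35 bits remain
Read 2: bits[5:16] width=11 -> value=940 (bin 01110101100); offset now 16 = byte 2 bit 0; 24 bits remain
Read 3: bits[16:25] width=9 -> value=121 (bin 001111001); offset now 25 = byte 3 bit 1; 15 bits remain

Answer: 25 121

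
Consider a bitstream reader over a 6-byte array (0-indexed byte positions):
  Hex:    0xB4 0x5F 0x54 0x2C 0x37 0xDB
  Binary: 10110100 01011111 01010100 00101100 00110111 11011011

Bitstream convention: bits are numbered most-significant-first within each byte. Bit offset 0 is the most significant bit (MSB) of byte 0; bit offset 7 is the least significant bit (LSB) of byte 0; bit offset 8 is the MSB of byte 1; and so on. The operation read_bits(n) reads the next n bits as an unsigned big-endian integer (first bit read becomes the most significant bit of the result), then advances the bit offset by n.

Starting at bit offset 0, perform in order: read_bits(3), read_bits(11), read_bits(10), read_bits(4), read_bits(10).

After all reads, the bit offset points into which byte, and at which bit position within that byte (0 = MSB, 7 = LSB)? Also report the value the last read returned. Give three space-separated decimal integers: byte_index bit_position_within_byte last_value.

Read 1: bits[0:3] width=3 -> value=5 (bin 101); offset now 3 = byte 0 bit 3; 45 bits remain
Read 2: bits[3:14] width=11 -> value=1303 (bin 10100010111); offset now 14 = byte 1 bit 6; 34 bits remain
Read 3: bits[14:24] width=10 -> value=852 (bin 1101010100); offset now 24 = byte 3 bit 0; 24 bits remain
Read 4: bits[24:28] width=4 -> value=2 (bin 0010); offset now 28 = byte 3 bit 4; 20 bits remain
Read 5: bits[28:38] width=10 -> value=781 (bin 1100001101); offset now 38 = byte 4 bit 6; 10 bits remain

Answer: 4 6 781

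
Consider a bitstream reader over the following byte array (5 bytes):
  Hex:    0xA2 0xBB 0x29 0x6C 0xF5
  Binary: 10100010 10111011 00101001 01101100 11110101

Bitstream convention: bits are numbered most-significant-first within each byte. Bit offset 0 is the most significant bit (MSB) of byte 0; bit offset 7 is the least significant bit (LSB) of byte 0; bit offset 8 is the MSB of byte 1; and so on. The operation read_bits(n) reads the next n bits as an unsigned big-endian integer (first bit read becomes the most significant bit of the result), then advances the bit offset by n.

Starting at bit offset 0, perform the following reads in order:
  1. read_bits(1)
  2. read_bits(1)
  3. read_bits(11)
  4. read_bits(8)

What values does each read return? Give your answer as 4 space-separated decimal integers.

Answer: 1 0 1111 101

Derivation:
Read 1: bits[0:1] width=1 -> value=1 (bin 1); offset now 1 = byte 0 bit 1; 39 bits remain
Read 2: bits[1:2] width=1 -> value=0 (bin 0); offset now 2 = byte 0 bit 2; 38 bits remain
Read 3: bits[2:13] width=11 -> value=1111 (bin 10001010111); offset now 13 = byte 1 bit 5; 27 bits remain
Read 4: bits[13:21] width=8 -> value=101 (bin 01100101); offset now 21 = byte 2 bit 5; 19 bits remain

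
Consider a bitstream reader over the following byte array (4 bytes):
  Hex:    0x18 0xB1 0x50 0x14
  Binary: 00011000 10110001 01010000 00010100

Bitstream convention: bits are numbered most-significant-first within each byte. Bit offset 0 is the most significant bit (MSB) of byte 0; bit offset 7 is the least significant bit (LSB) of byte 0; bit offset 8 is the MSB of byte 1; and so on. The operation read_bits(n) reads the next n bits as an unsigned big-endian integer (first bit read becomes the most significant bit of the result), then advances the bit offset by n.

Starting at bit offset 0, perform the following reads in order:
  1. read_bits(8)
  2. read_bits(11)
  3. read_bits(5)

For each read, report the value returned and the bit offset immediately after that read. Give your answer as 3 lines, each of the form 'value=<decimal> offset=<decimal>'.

Read 1: bits[0:8] width=8 -> value=24 (bin 00011000); offset now 8 = byte 1 bit 0; 24 bits remain
Read 2: bits[8:19] width=11 -> value=1418 (bin 10110001010); offset now 19 = byte 2 bit 3; 13 bits remain
Read 3: bits[19:24] width=5 -> value=16 (bin 10000); offset now 24 = byte 3 bit 0; 8 bits remain

Answer: value=24 offset=8
value=1418 offset=19
value=16 offset=24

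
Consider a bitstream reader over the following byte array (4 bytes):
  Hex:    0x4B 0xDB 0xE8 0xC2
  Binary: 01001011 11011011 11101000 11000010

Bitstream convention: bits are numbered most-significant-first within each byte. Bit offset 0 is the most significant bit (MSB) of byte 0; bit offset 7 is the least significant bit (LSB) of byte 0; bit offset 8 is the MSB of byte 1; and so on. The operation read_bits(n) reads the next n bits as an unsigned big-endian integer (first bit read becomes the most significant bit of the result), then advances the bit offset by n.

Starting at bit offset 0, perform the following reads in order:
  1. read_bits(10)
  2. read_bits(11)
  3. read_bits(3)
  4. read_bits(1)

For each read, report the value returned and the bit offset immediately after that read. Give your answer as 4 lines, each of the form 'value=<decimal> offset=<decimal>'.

Read 1: bits[0:10] width=10 -> value=303 (bin 0100101111); offset now 10 = byte 1 bit 2; 22 bits remain
Read 2: bits[10:21] width=11 -> value=893 (bin 01101111101); offset now 21 = byte 2 bit 5; 11 bits remain
Read 3: bits[21:24] width=3 -> value=0 (bin 000); offset now 24 = byte 3 bit 0; 8 bits remain
Read 4: bits[24:25] width=1 -> value=1 (bin 1); offset now 25 = byte 3 bit 1; 7 bits remain

Answer: value=303 offset=10
value=893 offset=21
value=0 offset=24
value=1 offset=25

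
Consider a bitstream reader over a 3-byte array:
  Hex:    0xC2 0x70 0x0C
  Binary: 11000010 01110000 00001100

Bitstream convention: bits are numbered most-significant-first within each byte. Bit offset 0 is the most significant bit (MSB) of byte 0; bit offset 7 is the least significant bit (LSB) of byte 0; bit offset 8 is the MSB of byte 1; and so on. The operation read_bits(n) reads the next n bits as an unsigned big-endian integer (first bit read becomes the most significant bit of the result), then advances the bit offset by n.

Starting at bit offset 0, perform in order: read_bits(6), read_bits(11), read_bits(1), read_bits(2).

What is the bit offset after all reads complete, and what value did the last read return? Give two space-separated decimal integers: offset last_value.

Answer: 20 0

Derivation:
Read 1: bits[0:6] width=6 -> value=48 (bin 110000); offset now 6 = byte 0 bit 6; 18 bits remain
Read 2: bits[6:17] width=11 -> value=1248 (bin 10011100000); offset now 17 = byte 2 bit 1; 7 bits remain
Read 3: bits[17:18] width=1 -> value=0 (bin 0); offset now 18 = byte 2 bit 2; 6 bits remain
Read 4: bits[18:20] width=2 -> value=0 (bin 00); offset now 20 = byte 2 bit 4; 4 bits remain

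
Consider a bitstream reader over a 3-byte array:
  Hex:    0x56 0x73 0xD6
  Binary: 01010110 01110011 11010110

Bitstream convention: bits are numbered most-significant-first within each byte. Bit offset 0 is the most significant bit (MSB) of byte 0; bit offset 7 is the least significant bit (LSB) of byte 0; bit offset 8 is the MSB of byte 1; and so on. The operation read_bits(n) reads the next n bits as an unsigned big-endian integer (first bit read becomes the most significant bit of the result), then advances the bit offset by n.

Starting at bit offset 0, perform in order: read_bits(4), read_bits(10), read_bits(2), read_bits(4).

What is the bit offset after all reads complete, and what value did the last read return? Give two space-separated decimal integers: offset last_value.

Answer: 20 13

Derivation:
Read 1: bits[0:4] width=4 -> value=5 (bin 0101); offset now 4 = byte 0 bit 4; 20 bits remain
Read 2: bits[4:14] width=10 -> value=412 (bin 0110011100); offset now 14 = byte 1 bit 6; 10 bits remain
Read 3: bits[14:16] width=2 -> value=3 (bin 11); offset now 16 = byte 2 bit 0; 8 bits remain
Read 4: bits[16:20] width=4 -> value=13 (bin 1101); offset now 20 = byte 2 bit 4; 4 bits remain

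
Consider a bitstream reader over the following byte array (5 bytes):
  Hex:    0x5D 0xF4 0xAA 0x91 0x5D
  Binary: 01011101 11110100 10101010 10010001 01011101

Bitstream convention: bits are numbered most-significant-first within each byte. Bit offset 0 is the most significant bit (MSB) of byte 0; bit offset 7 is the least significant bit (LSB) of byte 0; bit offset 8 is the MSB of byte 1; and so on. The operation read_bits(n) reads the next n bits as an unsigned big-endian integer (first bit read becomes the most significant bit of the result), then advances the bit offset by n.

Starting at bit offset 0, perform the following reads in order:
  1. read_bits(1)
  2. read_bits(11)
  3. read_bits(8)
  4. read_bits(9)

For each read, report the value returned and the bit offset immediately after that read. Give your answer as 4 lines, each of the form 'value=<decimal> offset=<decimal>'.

Answer: value=0 offset=1
value=1503 offset=12
value=74 offset=20
value=338 offset=29

Derivation:
Read 1: bits[0:1] width=1 -> value=0 (bin 0); offset now 1 = byte 0 bit 1; 39 bits remain
Read 2: bits[1:12] width=11 -> value=1503 (bin 10111011111); offset now 12 = byte 1 bit 4; 28 bits remain
Read 3: bits[12:20] width=8 -> value=74 (bin 01001010); offset now 20 = byte 2 bit 4; 20 bits remain
Read 4: bits[20:29] width=9 -> value=338 (bin 101010010); offset now 29 = byte 3 bit 5; 11 bits remain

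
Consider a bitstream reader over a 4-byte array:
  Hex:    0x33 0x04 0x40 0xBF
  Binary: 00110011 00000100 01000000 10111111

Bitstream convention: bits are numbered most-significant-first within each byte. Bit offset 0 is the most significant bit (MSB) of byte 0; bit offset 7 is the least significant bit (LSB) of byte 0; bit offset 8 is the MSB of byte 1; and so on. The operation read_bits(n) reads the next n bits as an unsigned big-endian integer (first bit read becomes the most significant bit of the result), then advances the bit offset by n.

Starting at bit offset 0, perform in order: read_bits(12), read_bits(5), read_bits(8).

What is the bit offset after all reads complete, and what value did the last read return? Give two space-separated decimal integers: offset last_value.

Read 1: bits[0:12] width=12 -> value=816 (bin 001100110000); offset now 12 = byte 1 bit 4; 20 bits remain
Read 2: bits[12:17] width=5 -> value=8 (bin 01000); offset now 17 = byte 2 bit 1; 15 bits remain
Read 3: bits[17:25] width=8 -> value=129 (bin 10000001); offset now 25 = byte 3 bit 1; 7 bits remain

Answer: 25 129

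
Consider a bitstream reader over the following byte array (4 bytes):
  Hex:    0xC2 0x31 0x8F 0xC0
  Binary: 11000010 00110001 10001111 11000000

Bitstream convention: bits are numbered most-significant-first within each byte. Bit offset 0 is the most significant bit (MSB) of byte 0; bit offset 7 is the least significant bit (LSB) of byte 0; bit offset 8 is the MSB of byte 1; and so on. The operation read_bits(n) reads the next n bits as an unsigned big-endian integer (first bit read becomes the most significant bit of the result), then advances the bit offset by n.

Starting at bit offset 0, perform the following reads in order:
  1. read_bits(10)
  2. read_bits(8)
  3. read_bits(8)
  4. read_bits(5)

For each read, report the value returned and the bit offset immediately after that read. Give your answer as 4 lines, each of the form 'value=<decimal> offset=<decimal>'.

Read 1: bits[0:10] width=10 -> value=776 (bin 1100001000); offset now 10 = byte 1 bit 2; 22 bits remain
Read 2: bits[10:18] width=8 -> value=198 (bin 11000110); offset now 18 = byte 2 bit 2; 14 bits remain
Read 3: bits[18:26] width=8 -> value=63 (bin 00111111); offset now 26 = byte 3 bit 2; 6 bits remain
Read 4: bits[26:31] width=5 -> value=0 (bin 00000); offset now 31 = byte 3 bit 7; 1 bits remain

Answer: value=776 offset=10
value=198 offset=18
value=63 offset=26
value=0 offset=31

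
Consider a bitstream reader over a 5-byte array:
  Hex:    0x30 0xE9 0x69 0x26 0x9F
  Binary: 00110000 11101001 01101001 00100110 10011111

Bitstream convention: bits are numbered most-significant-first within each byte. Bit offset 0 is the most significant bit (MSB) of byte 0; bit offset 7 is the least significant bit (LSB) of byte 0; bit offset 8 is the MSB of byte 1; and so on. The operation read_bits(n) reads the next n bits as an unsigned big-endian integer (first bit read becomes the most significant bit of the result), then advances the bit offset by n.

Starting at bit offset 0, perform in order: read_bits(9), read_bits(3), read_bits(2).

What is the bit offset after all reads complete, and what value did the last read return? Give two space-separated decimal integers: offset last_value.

Read 1: bits[0:9] width=9 -> value=97 (bin 001100001); offset now 9 = byte 1 bit 1; 31 bits remain
Read 2: bits[9:12] width=3 -> value=6 (bin 110); offset now 12 = byte 1 bit 4; 28 bits remain
Read 3: bits[12:14] width=2 -> value=2 (bin 10); offset now 14 = byte 1 bit 6; 26 bits remain

Answer: 14 2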